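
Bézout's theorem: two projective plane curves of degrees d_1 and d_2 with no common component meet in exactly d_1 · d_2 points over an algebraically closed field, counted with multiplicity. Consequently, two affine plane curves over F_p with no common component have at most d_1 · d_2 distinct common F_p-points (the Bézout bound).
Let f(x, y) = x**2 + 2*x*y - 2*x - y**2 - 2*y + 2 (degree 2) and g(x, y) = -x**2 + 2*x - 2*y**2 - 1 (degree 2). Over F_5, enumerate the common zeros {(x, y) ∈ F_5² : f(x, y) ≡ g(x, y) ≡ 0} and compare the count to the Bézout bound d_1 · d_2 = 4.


Common zeros: ∅; count = 0; Bézout bound = 4.

deg(f) = 2, deg(g) = 2, so Bézout bound = 4.
Scan x ∈ F_5. For each x, list the y ∈ F_5 with f(x, y) ≡ 0 and those with g(x, y) ≡ 0 (mod 5); the common zeros in that column are the intersection.
  x = 0: f ≡ 0 at y ∈ ∅; g ≡ 0 at y ∈ ∅; common: ∅.
  x = 1: f ≡ 0 at y ∈ {1, 4}; g ≡ 0 at y ∈ {0}; common: ∅.
  x = 2: f ≡ 0 at y ∈ ∅; g ≡ 0 at y ∈ ∅; common: ∅.
  x = 3: f ≡ 0 at y ∈ {0, 4}; g ≡ 0 at y ∈ ∅; common: ∅.
  x = 4: f ≡ 0 at y ∈ {0, 1}; g ≡ 0 at y ∈ ∅; common: ∅.
Collecting: common zeros = ∅, so the count is 0.
Comparison with the Bézout bound: 0 ≤ 4 = deg(f)·deg(g), as expected for curves with no common component (the affine F_5-count falls short of the bound because intersections may lie at infinity, over extension fields, or carry multiplicity).


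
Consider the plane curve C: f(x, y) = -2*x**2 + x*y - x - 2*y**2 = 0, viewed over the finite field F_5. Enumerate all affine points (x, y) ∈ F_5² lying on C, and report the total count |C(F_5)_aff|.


Affine F_5-points: {(0, 0), (2, 0), (2, 1), (3, 1), (3, 3)}; count = 5.

For each of the 25 pairs (x, y) ∈ F_5², evaluate f(x, y) mod 5. Record the zeros.
  x = 0: [0↦0, 1↦3, 2↦2, 3↦2, 4↦3]  zeros at y ∈ {0}
  x = 1: [0↦2, 1↦1, 2↦1, 3↦2, 4↦4]  zeros at y ∈ ∅
  x = 2: [0↦0, 1↦0, 2↦1, 3↦3, 4↦1]  zeros at y ∈ {0, 1}
  x = 3: [0↦4, 1↦0, 2↦2, 3↦0, 4↦4]  zeros at y ∈ {1, 3}
  x = 4: [0↦4, 1↦1, 2↦4, 3↦3, 4↦3]  zeros at y ∈ ∅
Collecting zeros: affine points = {(0, 0), (2, 0), (2, 1), (3, 1), (3, 3)}.
Total count |C(F_5)_aff| = 5.


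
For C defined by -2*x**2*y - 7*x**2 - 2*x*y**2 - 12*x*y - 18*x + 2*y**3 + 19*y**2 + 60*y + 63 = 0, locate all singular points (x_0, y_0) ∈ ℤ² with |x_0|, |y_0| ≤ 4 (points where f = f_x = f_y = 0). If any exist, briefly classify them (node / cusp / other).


Singular points: {(0, -3)}; classification: node.

Compute partial derivatives:
  f_x = -4*x*y - 14*x - 2*y**2 - 12*y - 18.
  f_y = -2*x**2 - 4*x*y - 12*x + 6*y**2 + 38*y + 60.
Scan x_0 ∈ {−4, ..., 4}. For each x_0, f_y(x_0, y) is a polynomial in y; find its integer roots y ∈ {−4, ..., 4}, then test f_x and f at those candidates.
  x = -4: f_y(-4, y) = 6*y**2 + 54*y + 76; no integer root y with |y| ≤ 4.
  x = -3: f_y(-3, y) = 6*y**2 + 50*y + 78; no integer root y with |y| ≤ 4.
  x = -2: f_y(-2, y) = 6*y**2 + 46*y + 76; no integer root y with |y| ≤ 4.
  x = -1: f_y(-1, y) = 6*y**2 + 42*y + 70; no integer root y with |y| ≤ 4.
  x = 0: f_y(0, y) = 6*y**2 + 38*y + 60; vanishes at y ∈ {-3}. (0, -3): f_x = 0, f = 0 — SINGULAR.
  x = 1: f_y(1, y) = 6*y**2 + 34*y + 46; no integer root y with |y| ≤ 4.
  x = 2: f_y(2, y) = 6*y**2 + 30*y + 28; no integer root y with |y| ≤ 4.
  x = 3: f_y(3, y) = 6*y**2 + 26*y + 6; no integer root y with |y| ≤ 4.
  x = 4: f_y(4, y) = 6*y**2 + 22*y - 20; no integer root y with |y| ≤ 4.
Only singular point on the grid: (0, -3).
Classify: substitute x = 0 + u, y = -3 + v and expand: f = -2*u**2*v - u**2 - 2*u*v**2 + 2*v**3 + v**2.
No constant or linear terms (consistent with a singular point). Quadratic part: -u**2 + v**2. Cubic part: -2*u**2*v - 2*u*v**2 + 2*v**3.
The quadratic part v**2 - u**2 = (v − u)(v + u) splits into two distinct linear factors, so there are two distinct tangent lines y − -3 = ±(x − 0) — this is a node (ordinary double point).
Classification: node.


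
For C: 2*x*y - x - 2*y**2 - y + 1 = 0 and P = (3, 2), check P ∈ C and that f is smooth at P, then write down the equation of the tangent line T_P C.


Tangent line at P: 3*x - 3*y - 3 = 0.

Step 1: f(3, 2) = 0, so P lies on C.
Step 2: partial derivatives
  f_x(x, y) = 2*y - 1, f_y(x, y) = 2*x - 4*y - 1.
  f_x(P) = 3, f_y(P) = -3 (gradient nonzero, so P is smooth).
Step 3: tangent line at P: 3·(x − 3) + -3·(y − 2) = 0.
Expanding: 3*x - 3*y - 3 = 0.


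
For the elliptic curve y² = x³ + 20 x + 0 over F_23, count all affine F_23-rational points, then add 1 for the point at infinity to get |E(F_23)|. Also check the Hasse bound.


Affine points = {(0, 0), (2, 5), (2, 18), (3, 8), (3, 15), (4, 11), (4, 12), (5, 8), (5, 15), (7, 0), (9, 9), (9, 14), (10, 2), (10, 21), (12, 6), (12, 17), (15, 8), (15, 15), (16, 0), (17, 3), (17, 20), (22, 5), (22, 18)}; affine count = 23; |E(F_23)| = 24.

Discriminant check: Δ ∝ 4a³ + 27b² = 4·20³ + 27·0² = 4·8000 + 27·0 ≡ 7 (mod 23). Nonzero ⇒ E is nonsingular.
For each x ∈ F_23, compute rhs = x³ + 20·x + 0 mod 23, then count y ∈ F_23 with y² ≡ rhs.
  x = 0: rhs = 0, matching y values: 0 (1 points).
  x = 1: rhs = 21, matching y values: none (0 points).
  x = 2: rhs = 2, matching y values: 5, 18 (2 points).
  x = 3: rhs = 18, matching y values: 8, 15 (2 points).
  x = 4: rhs = 6, matching y values: 11, 12 (2 points).
  x = 5: rhs = 18, matching y values: 8, 15 (2 points).
  x = 6: rhs = 14, matching y values: none (0 points).
  x = 7: rhs = 0, matching y values: 0 (1 points).
  x = 8: rhs = 5, matching y values: none (0 points).
  x = 9: rhs = 12, matching y values: 9, 14 (2 points).
  x = 10: rhs = 4, matching y values: 2, 21 (2 points).
  x = 11: rhs = 10, matching y values: none (0 points).
  x = 12: rhs = 13, matching y values: 6, 17 (2 points).
  x = 13: rhs = 19, matching y values: none (0 points).
  x = 14: rhs = 11, matching y values: none (0 points).
  x = 15: rhs = 18, matching y values: 8, 15 (2 points).
  x = 16: rhs = 0, matching y values: 0 (1 points).
  x = 17: rhs = 9, matching y values: 3, 20 (2 points).
  x = 18: rhs = 5, matching y values: none (0 points).
  x = 19: rhs = 17, matching y values: none (0 points).
  x = 20: rhs = 5, matching y values: none (0 points).
  x = 21: rhs = 21, matching y values: none (0 points).
  x = 22: rhs = 2, matching y values: 5, 18 (2 points).
Total affine count: 23.
Full point count |E(F_23)| = 23 + 1 = 24.
Hasse bound: |24 − (23+1)| = |0| = 0 ≤ 2√23 ≈ 9.5917 ✓.


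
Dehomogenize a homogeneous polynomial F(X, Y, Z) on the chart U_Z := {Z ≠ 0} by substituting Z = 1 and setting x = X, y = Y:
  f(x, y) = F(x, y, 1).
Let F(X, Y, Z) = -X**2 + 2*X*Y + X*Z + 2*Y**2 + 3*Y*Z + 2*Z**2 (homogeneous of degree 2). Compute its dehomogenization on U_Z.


f(x, y) = -x**2 + 2*x*y + x + 2*y**2 + 3*y + 2

On U_Z we set Z = 1. Each monomial c·X^i·Y^j·Z^k in F becomes c·x^i·y^j·1^k = c·x^i·y^j.
Substituting Z = 1: F(X, Y, 1) = -x**2 + 2*x*y + x + 2*y**2 + 3*y + 2.
Note: deg(f) ≤ deg(F) = 2; strict inequality happens when F is divisible by Z (lost terms).


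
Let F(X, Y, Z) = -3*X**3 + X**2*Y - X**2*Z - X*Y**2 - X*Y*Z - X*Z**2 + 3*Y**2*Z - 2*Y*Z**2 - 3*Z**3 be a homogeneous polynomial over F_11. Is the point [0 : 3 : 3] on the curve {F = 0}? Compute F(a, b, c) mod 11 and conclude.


F(0,3,3) ≡ 1 (mod 11); P is NOT on the curve.

Evaluate F(0, 3, 3) term-by-term (mod 11).
  -3*X**3 ↦ -3·0·1·1 = 0
  X**2*Y ↦ 1·0·3·1 = 0
  -X**2*Z ↦ -1·0·1·3 = 0
  -X*Y**2 ↦ -1·0·9·1 = 0
  -X*Y*Z ↦ -1·0·3·3 = 0
  -X*Z**2 ↦ -1·0·1·9 = 0
  3*Y**2*Z ↦ 3·1·9·3 = 81
  -2*Y*Z**2 ↦ -2·1·3·9 = -54
  -3*Z**3 ↦ -3·1·1·27 = -81
Sum: F(0, 3, 3) = (0) + (0) + (0) + (0) + (0) + (0) + (81) + (-54) + (-81) = -54.
Reducing mod 11: -54 ≡ 1 (mod 11).
Since F(a, b, c) ≡ 1 ≠ 0 (mod 11), P does NOT lie on the curve.


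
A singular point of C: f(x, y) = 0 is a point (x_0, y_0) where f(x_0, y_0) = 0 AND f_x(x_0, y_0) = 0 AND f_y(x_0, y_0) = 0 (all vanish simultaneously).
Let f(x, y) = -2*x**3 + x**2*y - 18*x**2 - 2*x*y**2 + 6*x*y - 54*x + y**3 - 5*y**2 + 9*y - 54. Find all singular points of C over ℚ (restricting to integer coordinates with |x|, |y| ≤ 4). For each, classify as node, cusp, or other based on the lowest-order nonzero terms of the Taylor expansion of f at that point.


Singular points: {(-3, 0)}; classification: cusp.

Compute partial derivatives:
  f_x = -6*x**2 + 2*x*y - 36*x - 2*y**2 + 6*y - 54.
  f_y = x**2 - 4*x*y + 6*x + 3*y**2 - 10*y + 9.
Scan x_0 ∈ {−4, ..., 4}. For each x_0, f_y(x_0, y) is a polynomial in y; find its integer roots y ∈ {−4, ..., 4}, then test f_x and f at those candidates.
  x = -4: f_y(-4, y) = 3*y**2 + 6*y + 1; no integer root y with |y| ≤ 4.
  x = -3: f_y(-3, y) = 3*y**2 + 2*y; vanishes at y ∈ {0}. (-3, 0): f_x = 0, f = 0 — SINGULAR.
  x = -2: f_y(-2, y) = 3*y**2 - 2*y + 1; no integer root y with |y| ≤ 4.
  x = -1: f_y(-1, y) = 3*y**2 - 6*y + 4; no integer root y with |y| ≤ 4.
  x = 0: f_y(0, y) = 3*y**2 - 10*y + 9; no integer root y with |y| ≤ 4.
  x = 1: f_y(1, y) = 3*y**2 - 14*y + 16; vanishes at y ∈ {2}. (1, 2): f_x = -88 ≠ 0.
  x = 2: f_y(2, y) = 3*y**2 - 18*y + 25; no integer root y with |y| ≤ 4.
  x = 3: f_y(3, y) = 3*y**2 - 22*y + 36; no integer root y with |y| ≤ 4.
  x = 4: f_y(4, y) = 3*y**2 - 26*y + 49; no integer root y with |y| ≤ 4.
Only singular point on the grid: (-3, 0).
Classify: substitute x = -3 + u, y = 0 + v and expand: f = -2*u**3 + u**2*v - 2*u*v**2 + v**3 + v**2.
No constant or linear terms (consistent with a singular point). Quadratic part: v**2. Cubic part: -2*u**3 + u**2*v - 2*u*v**2 + v**3.
The quadratic part v**2 is a perfect square, so there is a single (double) tangent line v = 0, i.e. y = 0. Restricting the cubic part to that line (v = 0) leaves -2*u**3 ≠ 0, so f is not divisible by v and the branch is v² ≈ 2*u**3 to lowest order — this is a cusp.
Classification: cusp.


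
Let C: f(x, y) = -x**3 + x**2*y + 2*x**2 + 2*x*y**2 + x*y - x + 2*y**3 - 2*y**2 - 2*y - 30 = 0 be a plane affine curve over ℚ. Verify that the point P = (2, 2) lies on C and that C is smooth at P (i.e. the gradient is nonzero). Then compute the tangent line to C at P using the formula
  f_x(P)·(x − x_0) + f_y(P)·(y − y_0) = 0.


Tangent line at P: 13*x + 36*y - 98 = 0.

Step 1: f(2, 2) = 0, so P lies on C.
Step 2: partial derivatives
  f_x(x, y) = -3*x**2 + 2*x*y + 4*x + 2*y**2 + y - 1, f_y(x, y) = x**2 + 4*x*y + x + 6*y**2 - 4*y - 2.
  f_x(P) = 13, f_y(P) = 36 (gradient nonzero, so P is smooth).
Step 3: tangent line at P: 13·(x − 2) + 36·(y − 2) = 0.
Expanding: 13*x + 36*y - 98 = 0.


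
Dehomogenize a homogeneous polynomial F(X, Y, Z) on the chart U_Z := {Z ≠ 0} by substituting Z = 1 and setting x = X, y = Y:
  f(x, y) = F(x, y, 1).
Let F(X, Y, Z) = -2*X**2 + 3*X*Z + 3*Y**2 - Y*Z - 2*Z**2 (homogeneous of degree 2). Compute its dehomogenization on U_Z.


f(x, y) = -2*x**2 + 3*x + 3*y**2 - y - 2

On U_Z we set Z = 1. Each monomial c·X^i·Y^j·Z^k in F becomes c·x^i·y^j·1^k = c·x^i·y^j.
Substituting Z = 1: F(X, Y, 1) = -2*x**2 + 3*x + 3*y**2 - y - 2.
Note: deg(f) ≤ deg(F) = 2; strict inequality happens when F is divisible by Z (lost terms).


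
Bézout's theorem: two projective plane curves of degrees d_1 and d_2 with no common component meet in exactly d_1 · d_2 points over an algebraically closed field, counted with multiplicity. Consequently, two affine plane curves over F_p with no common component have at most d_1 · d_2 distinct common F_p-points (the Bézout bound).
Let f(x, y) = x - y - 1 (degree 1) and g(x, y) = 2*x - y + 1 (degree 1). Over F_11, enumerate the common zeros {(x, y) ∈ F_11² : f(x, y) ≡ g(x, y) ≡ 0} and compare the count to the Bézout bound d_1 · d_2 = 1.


Common zeros: {(9, 8)}; count = 1; Bézout bound = 1.

deg(f) = 1, deg(g) = 1, so Bézout bound = 1.
Scan x ∈ F_11. For each x, list the y ∈ F_11 with f(x, y) ≡ 0 and those with g(x, y) ≡ 0 (mod 11); the common zeros in that column are the intersection.
  x = 0: f ≡ 0 at y ∈ {10}; g ≡ 0 at y ∈ {1}; common: ∅.
  x = 1: f ≡ 0 at y ∈ {0}; g ≡ 0 at y ∈ {3}; common: ∅.
  x = 2: f ≡ 0 at y ∈ {1}; g ≡ 0 at y ∈ {5}; common: ∅.
  x = 3: f ≡ 0 at y ∈ {2}; g ≡ 0 at y ∈ {7}; common: ∅.
  x = 4: f ≡ 0 at y ∈ {3}; g ≡ 0 at y ∈ {9}; common: ∅.
  x = 5: f ≡ 0 at y ∈ {4}; g ≡ 0 at y ∈ {0}; common: ∅.
  x = 6: f ≡ 0 at y ∈ {5}; g ≡ 0 at y ∈ {2}; common: ∅.
  x = 7: f ≡ 0 at y ∈ {6}; g ≡ 0 at y ∈ {4}; common: ∅.
  x = 8: f ≡ 0 at y ∈ {7}; g ≡ 0 at y ∈ {6}; common: ∅.
  x = 9: f ≡ 0 at y ∈ {8}; g ≡ 0 at y ∈ {8}; common: {8}.
  x = 10: f ≡ 0 at y ∈ {9}; g ≡ 0 at y ∈ {10}; common: ∅.
Collecting: common zeros = {(9, 8)}, so the count is 1.
Comparison with the Bézout bound: 1 ≤ 1 = deg(f)·deg(g), as expected for curves with no common component (the bound is attained).


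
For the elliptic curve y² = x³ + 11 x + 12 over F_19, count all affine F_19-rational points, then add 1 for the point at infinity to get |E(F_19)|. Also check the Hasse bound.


Affine points = {(1, 9), (1, 10), (2, 2), (2, 17), (4, 5), (4, 14), (6, 3), (6, 16), (8, 2), (8, 17), (9, 2), (9, 17), (10, 1), (10, 18), (11, 1), (11, 18), (16, 3), (16, 16), (17, 1), (17, 18), (18, 0)}; affine count = 21; |E(F_19)| = 22.

Discriminant check: Δ ∝ 4a³ + 27b² = 4·11³ + 27·12² = 4·1331 + 27·144 ≡ 16 (mod 19). Nonzero ⇒ E is nonsingular.
For each x ∈ F_19, compute rhs = x³ + 11·x + 12 mod 19, then count y ∈ F_19 with y² ≡ rhs.
  x = 0: rhs = 12, matching y values: none (0 points).
  x = 1: rhs = 5, matching y values: 9, 10 (2 points).
  x = 2: rhs = 4, matching y values: 2, 17 (2 points).
  x = 3: rhs = 15, matching y values: none (0 points).
  x = 4: rhs = 6, matching y values: 5, 14 (2 points).
  x = 5: rhs = 2, matching y values: none (0 points).
  x = 6: rhs = 9, matching y values: 3, 16 (2 points).
  x = 7: rhs = 14, matching y values: none (0 points).
  x = 8: rhs = 4, matching y values: 2, 17 (2 points).
  x = 9: rhs = 4, matching y values: 2, 17 (2 points).
  x = 10: rhs = 1, matching y values: 1, 18 (2 points).
  x = 11: rhs = 1, matching y values: 1, 18 (2 points).
  x = 12: rhs = 10, matching y values: none (0 points).
  x = 13: rhs = 15, matching y values: none (0 points).
  x = 14: rhs = 3, matching y values: none (0 points).
  x = 15: rhs = 18, matching y values: none (0 points).
  x = 16: rhs = 9, matching y values: 3, 16 (2 points).
  x = 17: rhs = 1, matching y values: 1, 18 (2 points).
  x = 18: rhs = 0, matching y values: 0 (1 points).
Total affine count: 21.
Full point count |E(F_19)| = 21 + 1 = 22.
Hasse bound: |22 − (19+1)| = |2| = 2 ≤ 2√19 ≈ 8.7178 ✓.


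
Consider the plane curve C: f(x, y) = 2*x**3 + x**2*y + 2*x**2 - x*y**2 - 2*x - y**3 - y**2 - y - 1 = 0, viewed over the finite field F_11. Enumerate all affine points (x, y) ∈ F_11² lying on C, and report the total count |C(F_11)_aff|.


Affine F_11-points: {(0, 10), (1, 3), (1, 7), (1, 10), (3, 7), (4, 8), (4, 10), (6, 3), (7, 2), (7, 3), (7, 9), (8, 1), (8, 5), (8, 7), (9, 8), (10, 1)}; count = 16.

For each of the 121 pairs (x, y) ∈ F_11², evaluate f(x, y) mod 11. Record the zeros.
  x = 0: [0↦10, 1↦7, 2↦7, 3↦4, 4↦3, 5↦9, 6↦5, 7↦7, 8↦9, 9↦5, 10↦0]  zeros at y ∈ {10}
  x = 1: [0↦1, 1↦9, 2↦7, 3↦0, 4↦4, 5↦2, 6↦10, 7↦0, 8↦10, 9↦1, 10↦0]  zeros at y ∈ {3, 7, 10}
  x = 2: [0↦8, 1↦7, 2↦5, 3↦7, 4↦7, 5↦10, 6↦10, 7↦1, 8↦10, 9↦9, 10↦3]  zeros at y ∈ ∅
  x = 3: [0↦10, 1↦2, 2↦2, 3↦4, 4↦2, 5↦1, 6↦6, 7↦0, 8↦10, 9↦8, 10↦10]  zeros at y ∈ {7}
  x = 4: [0↦8, 1↦6, 2↦10, 3↦3, 4↦1, 5↦9, 6↦10, 7↦9, 8↦0, 9↦10, 10↦0]  zeros at y ∈ {8, 10}
  x = 5: [0↦3, 1↦9, 2↦8, 3↦5, 4↦5, 5↦2, 6↦1, 7↦7, 8↦3, 9↦5, 10↦7]  zeros at y ∈ ∅
  x = 6: [0↦7, 1↦1, 2↦8, 3↦0, 4↦4, 5↦3, 6↦2, 7↦6, 8↦9, 9↦5, 10↦10]  zeros at y ∈ {3}
  x = 7: [0↦10, 1↦5, 2↦0, 3↦0, 4↦10, 5↦2, 6↦3, 7↦7, 8↦8, 9↦0, 10↦10]  zeros at y ∈ {2, 3, 9}
  x = 8: [0↦2, 1↦0, 2↦7, 3↦6, 4↦2, 5↦0, 6↦5, 7↦0, 8↦1, 9↦2, 10↦8]  zeros at y ∈ {1, 5, 7}
  x = 9: [0↦6, 1↦9, 2↦8, 3↦8, 4↦3, 5↦9, 6↦9, 7↦8, 8↦0, 9↦1, 10↦5]  zeros at y ∈ {8}
  x = 10: [0↦1, 1↦0, 2↦4, 3↦7, 4↦3, 5↦8, 6↦5, 7↦10, 8↦6, 9↦9, 10↦2]  zeros at y ∈ {1}
Collecting zeros: affine points = {(0, 10), (1, 3), (1, 7), (1, 10), (3, 7), (4, 8), (4, 10), (6, 3), (7, 2), (7, 3), (7, 9), (8, 1), (8, 5), (8, 7), (9, 8), (10, 1)}.
Total count |C(F_11)_aff| = 16.


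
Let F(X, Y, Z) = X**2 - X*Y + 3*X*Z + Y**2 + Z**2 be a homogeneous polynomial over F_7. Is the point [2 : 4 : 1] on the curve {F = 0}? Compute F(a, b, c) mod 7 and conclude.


F(2,4,1) ≡ 5 (mod 7); P is NOT on the curve.

Evaluate F(2, 4, 1) term-by-term (mod 7).
  X**2 ↦ 1·4·1·1 = 4
  -X*Y ↦ -1·2·4·1 = -8
  3*X*Z ↦ 3·2·1·1 = 6
  Y**2 ↦ 1·1·16·1 = 16
  Z**2 ↦ 1·1·1·1 = 1
Sum: F(2, 4, 1) = (4) + (-8) + (6) + (16) + (1) = 19.
Reducing mod 7: 19 ≡ 5 (mod 7).
Since F(a, b, c) ≡ 5 ≠ 0 (mod 7), P does NOT lie on the curve.


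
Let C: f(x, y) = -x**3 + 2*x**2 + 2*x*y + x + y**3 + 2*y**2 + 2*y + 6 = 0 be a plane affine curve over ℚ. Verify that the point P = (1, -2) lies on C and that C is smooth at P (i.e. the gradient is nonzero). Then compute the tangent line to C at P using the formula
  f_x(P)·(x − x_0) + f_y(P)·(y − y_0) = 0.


Tangent line at P: -2*x + 8*y + 18 = 0.

Step 1: f(1, -2) = 0, so P lies on C.
Step 2: partial derivatives
  f_x(x, y) = -3*x**2 + 4*x + 2*y + 1, f_y(x, y) = 2*x + 3*y**2 + 4*y + 2.
  f_x(P) = -2, f_y(P) = 8 (gradient nonzero, so P is smooth).
Step 3: tangent line at P: -2·(x − 1) + 8·(y − -2) = 0.
Expanding: -2*x + 8*y + 18 = 0.


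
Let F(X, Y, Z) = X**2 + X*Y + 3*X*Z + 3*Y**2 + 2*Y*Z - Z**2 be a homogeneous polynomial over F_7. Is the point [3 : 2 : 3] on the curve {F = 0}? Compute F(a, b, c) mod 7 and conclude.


F(3,2,3) ≡ 1 (mod 7); P is NOT on the curve.

Evaluate F(3, 2, 3) term-by-term (mod 7).
  X**2 ↦ 1·9·1·1 = 9
  X*Y ↦ 1·3·2·1 = 6
  3*X*Z ↦ 3·3·1·3 = 27
  3*Y**2 ↦ 3·1·4·1 = 12
  2*Y*Z ↦ 2·1·2·3 = 12
  -Z**2 ↦ -1·1·1·9 = -9
Sum: F(3, 2, 3) = (9) + (6) + (27) + (12) + (12) + (-9) = 57.
Reducing mod 7: 57 ≡ 1 (mod 7).
Since F(a, b, c) ≡ 1 ≠ 0 (mod 7), P does NOT lie on the curve.


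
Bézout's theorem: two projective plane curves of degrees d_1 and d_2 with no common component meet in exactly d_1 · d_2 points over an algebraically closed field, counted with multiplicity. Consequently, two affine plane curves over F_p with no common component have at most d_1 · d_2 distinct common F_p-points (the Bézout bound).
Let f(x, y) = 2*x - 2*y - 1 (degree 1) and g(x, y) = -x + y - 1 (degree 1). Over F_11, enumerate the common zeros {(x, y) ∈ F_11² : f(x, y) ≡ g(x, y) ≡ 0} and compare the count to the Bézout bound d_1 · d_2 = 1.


Common zeros: ∅; count = 0; Bézout bound = 1.

deg(f) = 1, deg(g) = 1, so Bézout bound = 1.
Scan x ∈ F_11. For each x, list the y ∈ F_11 with f(x, y) ≡ 0 and those with g(x, y) ≡ 0 (mod 11); the common zeros in that column are the intersection.
  x = 0: f ≡ 0 at y ∈ {5}; g ≡ 0 at y ∈ {1}; common: ∅.
  x = 1: f ≡ 0 at y ∈ {6}; g ≡ 0 at y ∈ {2}; common: ∅.
  x = 2: f ≡ 0 at y ∈ {7}; g ≡ 0 at y ∈ {3}; common: ∅.
  x = 3: f ≡ 0 at y ∈ {8}; g ≡ 0 at y ∈ {4}; common: ∅.
  x = 4: f ≡ 0 at y ∈ {9}; g ≡ 0 at y ∈ {5}; common: ∅.
  x = 5: f ≡ 0 at y ∈ {10}; g ≡ 0 at y ∈ {6}; common: ∅.
  x = 6: f ≡ 0 at y ∈ {0}; g ≡ 0 at y ∈ {7}; common: ∅.
  x = 7: f ≡ 0 at y ∈ {1}; g ≡ 0 at y ∈ {8}; common: ∅.
  x = 8: f ≡ 0 at y ∈ {2}; g ≡ 0 at y ∈ {9}; common: ∅.
  x = 9: f ≡ 0 at y ∈ {3}; g ≡ 0 at y ∈ {10}; common: ∅.
  x = 10: f ≡ 0 at y ∈ {4}; g ≡ 0 at y ∈ {0}; common: ∅.
Collecting: common zeros = ∅, so the count is 0.
Comparison with the Bézout bound: 0 ≤ 1 = deg(f)·deg(g), as expected for curves with no common component (the affine F_11-count falls short of the bound because intersections may lie at infinity, over extension fields, or carry multiplicity).


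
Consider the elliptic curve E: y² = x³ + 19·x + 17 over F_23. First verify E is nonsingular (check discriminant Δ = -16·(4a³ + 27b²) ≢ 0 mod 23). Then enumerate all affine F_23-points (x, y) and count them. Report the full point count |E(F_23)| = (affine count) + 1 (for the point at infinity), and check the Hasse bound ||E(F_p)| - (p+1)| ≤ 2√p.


Affine points = {(3, 3), (3, 20), (6, 5), (6, 18), (11, 4), (11, 19), (12, 8), (12, 15), (13, 0), (16, 1), (16, 22), (17, 3), (17, 20), (18, 2), (18, 21), (20, 5), (20, 18)}; affine count = 17; |E(F_23)| = 18.

Discriminant check: Δ ∝ 4a³ + 27b² = 4·19³ + 27·17² = 4·6859 + 27·289 ≡ 3 (mod 23). Nonzero ⇒ E is nonsingular.
For each x ∈ F_23, compute rhs = x³ + 19·x + 17 mod 23, then count y ∈ F_23 with y² ≡ rhs.
  x = 0: rhs = 17, matching y values: none (0 points).
  x = 1: rhs = 14, matching y values: none (0 points).
  x = 2: rhs = 17, matching y values: none (0 points).
  x = 3: rhs = 9, matching y values: 3, 20 (2 points).
  x = 4: rhs = 19, matching y values: none (0 points).
  x = 5: rhs = 7, matching y values: none (0 points).
  x = 6: rhs = 2, matching y values: 5, 18 (2 points).
  x = 7: rhs = 10, matching y values: none (0 points).
  x = 8: rhs = 14, matching y values: none (0 points).
  x = 9: rhs = 20, matching y values: none (0 points).
  x = 10: rhs = 11, matching y values: none (0 points).
  x = 11: rhs = 16, matching y values: 4, 19 (2 points).
  x = 12: rhs = 18, matching y values: 8, 15 (2 points).
  x = 13: rhs = 0, matching y values: 0 (1 points).
  x = 14: rhs = 14, matching y values: none (0 points).
  x = 15: rhs = 20, matching y values: none (0 points).
  x = 16: rhs = 1, matching y values: 1, 22 (2 points).
  x = 17: rhs = 9, matching y values: 3, 20 (2 points).
  x = 18: rhs = 4, matching y values: 2, 21 (2 points).
  x = 19: rhs = 15, matching y values: none (0 points).
  x = 20: rhs = 2, matching y values: 5, 18 (2 points).
  x = 21: rhs = 17, matching y values: none (0 points).
  x = 22: rhs = 20, matching y values: none (0 points).
Total affine count: 17.
Full point count |E(F_23)| = 17 + 1 = 18.
Hasse bound: |18 − (23+1)| = |-6| = 6 ≤ 2√23 ≈ 9.5917 ✓.


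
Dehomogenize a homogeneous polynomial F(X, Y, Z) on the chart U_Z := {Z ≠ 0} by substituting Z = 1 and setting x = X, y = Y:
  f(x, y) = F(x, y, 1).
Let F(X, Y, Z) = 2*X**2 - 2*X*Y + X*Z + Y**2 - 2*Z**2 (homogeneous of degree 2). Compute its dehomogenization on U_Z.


f(x, y) = 2*x**2 - 2*x*y + x + y**2 - 2

On U_Z we set Z = 1. Each monomial c·X^i·Y^j·Z^k in F becomes c·x^i·y^j·1^k = c·x^i·y^j.
Substituting Z = 1: F(X, Y, 1) = 2*x**2 - 2*x*y + x + y**2 - 2.
Note: deg(f) ≤ deg(F) = 2; strict inequality happens when F is divisible by Z (lost terms).


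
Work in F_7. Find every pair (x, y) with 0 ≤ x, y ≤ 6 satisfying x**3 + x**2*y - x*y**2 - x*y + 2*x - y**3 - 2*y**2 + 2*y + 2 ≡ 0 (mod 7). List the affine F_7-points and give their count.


Affine F_7-points: {(2, 0), (2, 4), (2, 6), (3, 0), (3, 4), (3, 5), (4, 2), (4, 3), (5, 4)}; count = 9.

For each of the 49 pairs (x, y) ∈ F_7², evaluate f(x, y) mod 7. Record the zeros.
  x = 0: [0↦2, 1↦1, 2↦4, 3↦5, 4↦5, 5↦5, 6↦6]  zeros at y ∈ ∅
  x = 1: [0↦5, 1↦3, 2↦3, 3↦6, 4↦6, 5↦4, 6↦1]  zeros at y ∈ ∅
  x = 2: [0↦0, 1↦6, 2↦5, 3↦5, 4↦0, 5↦5, 6↦0]  zeros at y ∈ {0, 4, 6}
  x = 3: [0↦0, 1↦2, 2↦2, 3↦1, 4↦0, 5↦0, 6↦2]  zeros at y ∈ {0, 4, 5}
  x = 4: [0↦4, 1↦4, 2↦0, 3↦0, 4↦5, 5↦2, 6↦6]  zeros at y ∈ {2, 3}
  x = 5: [0↦4, 1↦4, 2↦5, 3↦1, 4↦0, 5↦3, 6↦4]  zeros at y ∈ {4}
  x = 6: [0↦6, 1↦1, 2↦2, 3↦3, 4↦5, 5↦2, 6↦2]  zeros at y ∈ ∅
Collecting zeros: affine points = {(2, 0), (2, 4), (2, 6), (3, 0), (3, 4), (3, 5), (4, 2), (4, 3), (5, 4)}.
Total count |C(F_7)_aff| = 9.


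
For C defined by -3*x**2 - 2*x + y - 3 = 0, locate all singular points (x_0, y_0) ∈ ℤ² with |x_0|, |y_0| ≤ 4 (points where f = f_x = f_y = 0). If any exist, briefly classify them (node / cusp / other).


No singular points in the scanned grid; C is smooth there.

Compute partial derivatives:
  f_x = -6*x - 2.
  f_y = 1.
f_y = 1 is a nonzero constant, so f_y never vanishes: no point (x, y) can satisfy f = f_x = f_y = 0. In particular no (x, y) ∈ {−4, ..., 4}² is singular; the curve is smooth.


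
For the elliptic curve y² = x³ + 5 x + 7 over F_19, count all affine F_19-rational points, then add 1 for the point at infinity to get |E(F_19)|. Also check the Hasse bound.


Affine points = {(0, 8), (0, 11), (2, 5), (2, 14), (3, 7), (3, 12), (5, 9), (5, 10), (6, 5), (6, 14), (7, 9), (7, 10), (11, 5), (11, 14), (12, 3), (12, 16), (14, 3), (14, 16), (18, 1), (18, 18)}; affine count = 20; |E(F_19)| = 21.

Discriminant check: Δ ∝ 4a³ + 27b² = 4·5³ + 27·7² = 4·125 + 27·49 ≡ 18 (mod 19). Nonzero ⇒ E is nonsingular.
For each x ∈ F_19, compute rhs = x³ + 5·x + 7 mod 19, then count y ∈ F_19 with y² ≡ rhs.
  x = 0: rhs = 7, matching y values: 8, 11 (2 points).
  x = 1: rhs = 13, matching y values: none (0 points).
  x = 2: rhs = 6, matching y values: 5, 14 (2 points).
  x = 3: rhs = 11, matching y values: 7, 12 (2 points).
  x = 4: rhs = 15, matching y values: none (0 points).
  x = 5: rhs = 5, matching y values: 9, 10 (2 points).
  x = 6: rhs = 6, matching y values: 5, 14 (2 points).
  x = 7: rhs = 5, matching y values: 9, 10 (2 points).
  x = 8: rhs = 8, matching y values: none (0 points).
  x = 9: rhs = 2, matching y values: none (0 points).
  x = 10: rhs = 12, matching y values: none (0 points).
  x = 11: rhs = 6, matching y values: 5, 14 (2 points).
  x = 12: rhs = 9, matching y values: 3, 16 (2 points).
  x = 13: rhs = 8, matching y values: none (0 points).
  x = 14: rhs = 9, matching y values: 3, 16 (2 points).
  x = 15: rhs = 18, matching y values: none (0 points).
  x = 16: rhs = 3, matching y values: none (0 points).
  x = 17: rhs = 8, matching y values: none (0 points).
  x = 18: rhs = 1, matching y values: 1, 18 (2 points).
Total affine count: 20.
Full point count |E(F_19)| = 20 + 1 = 21.
Hasse bound: |21 − (19+1)| = |1| = 1 ≤ 2√19 ≈ 8.7178 ✓.


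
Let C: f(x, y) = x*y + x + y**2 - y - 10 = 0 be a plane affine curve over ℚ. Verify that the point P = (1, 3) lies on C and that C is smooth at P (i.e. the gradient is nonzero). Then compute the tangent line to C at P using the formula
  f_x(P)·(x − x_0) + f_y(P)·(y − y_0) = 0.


Tangent line at P: 4*x + 6*y - 22 = 0.

Step 1: f(1, 3) = 0, so P lies on C.
Step 2: partial derivatives
  f_x(x, y) = y + 1, f_y(x, y) = x + 2*y - 1.
  f_x(P) = 4, f_y(P) = 6 (gradient nonzero, so P is smooth).
Step 3: tangent line at P: 4·(x − 1) + 6·(y − 3) = 0.
Expanding: 4*x + 6*y - 22 = 0.


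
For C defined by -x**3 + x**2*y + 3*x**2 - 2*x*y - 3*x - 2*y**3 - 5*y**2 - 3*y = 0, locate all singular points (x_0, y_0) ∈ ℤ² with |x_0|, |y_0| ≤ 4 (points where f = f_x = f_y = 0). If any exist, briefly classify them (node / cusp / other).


Singular points: {(1, -1)}; classification: node.

Compute partial derivatives:
  f_x = -3*x**2 + 2*x*y + 6*x - 2*y - 3.
  f_y = x**2 - 2*x - 6*y**2 - 10*y - 3.
Scan x_0 ∈ {−4, ..., 4}. For each x_0, f_y(x_0, y) is a polynomial in y; find its integer roots y ∈ {−4, ..., 4}, then test f_x and f at those candidates.
  x = -4: f_y(-4, y) = -6*y**2 - 10*y + 21; no integer root y with |y| ≤ 4.
  x = -3: f_y(-3, y) = -6*y**2 - 10*y + 12; no integer root y with |y| ≤ 4.
  x = -2: f_y(-2, y) = -6*y**2 - 10*y + 5; no integer root y with |y| ≤ 4.
  x = -1: f_y(-1, y) = -6*y**2 - 10*y; vanishes at y ∈ {0}. (-1, 0): f_x = -12 ≠ 0.
  x = 0: f_y(0, y) = -6*y**2 - 10*y - 3; no integer root y with |y| ≤ 4.
  x = 1: f_y(1, y) = -6*y**2 - 10*y - 4; vanishes at y ∈ {-1}. (1, -1): f_x = 0, f = 0 — SINGULAR.
  x = 2: f_y(2, y) = -6*y**2 - 10*y - 3; no integer root y with |y| ≤ 4.
  x = 3: f_y(3, y) = -6*y**2 - 10*y; vanishes at y ∈ {0}. (3, 0): f_x = -12 ≠ 0.
  x = 4: f_y(4, y) = -6*y**2 - 10*y + 5; no integer root y with |y| ≤ 4.
Only singular point on the grid: (1, -1).
Classify: substitute x = 1 + u, y = -1 + v and expand: f = -u**3 + u**2*v - u**2 - 2*v**3 + v**2.
No constant or linear terms (consistent with a singular point). Quadratic part: -u**2 + v**2. Cubic part: -u**3 + u**2*v - 2*v**3.
The quadratic part v**2 - u**2 = (v − u)(v + u) splits into two distinct linear factors, so there are two distinct tangent lines y − -1 = ±(x − 1) — this is a node (ordinary double point).
Classification: node.


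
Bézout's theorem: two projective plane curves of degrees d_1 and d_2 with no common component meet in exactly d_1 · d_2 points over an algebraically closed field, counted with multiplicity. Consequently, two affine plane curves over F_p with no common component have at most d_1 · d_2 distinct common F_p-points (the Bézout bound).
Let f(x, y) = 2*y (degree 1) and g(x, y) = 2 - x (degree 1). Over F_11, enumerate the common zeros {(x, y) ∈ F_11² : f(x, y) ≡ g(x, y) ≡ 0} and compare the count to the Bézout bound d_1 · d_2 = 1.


Common zeros: {(2, 0)}; count = 1; Bézout bound = 1.

deg(f) = 1, deg(g) = 1, so Bézout bound = 1.
Scan x ∈ F_11. For each x, list the y ∈ F_11 with f(x, y) ≡ 0 and those with g(x, y) ≡ 0 (mod 11); the common zeros in that column are the intersection.
  x = 0: f ≡ 0 at y ∈ {0}; g ≡ 0 at y ∈ ∅; common: ∅.
  x = 1: f ≡ 0 at y ∈ {0}; g ≡ 0 at y ∈ ∅; common: ∅.
  x = 2: f ≡ 0 at y ∈ {0}; g ≡ 0 at y ∈ {0, 1, 2, 3, 4, 5, 6, 7, 8, 9, 10}; common: {0}.
  x = 3: f ≡ 0 at y ∈ {0}; g ≡ 0 at y ∈ ∅; common: ∅.
  x = 4: f ≡ 0 at y ∈ {0}; g ≡ 0 at y ∈ ∅; common: ∅.
  x = 5: f ≡ 0 at y ∈ {0}; g ≡ 0 at y ∈ ∅; common: ∅.
  x = 6: f ≡ 0 at y ∈ {0}; g ≡ 0 at y ∈ ∅; common: ∅.
  x = 7: f ≡ 0 at y ∈ {0}; g ≡ 0 at y ∈ ∅; common: ∅.
  x = 8: f ≡ 0 at y ∈ {0}; g ≡ 0 at y ∈ ∅; common: ∅.
  x = 9: f ≡ 0 at y ∈ {0}; g ≡ 0 at y ∈ ∅; common: ∅.
  x = 10: f ≡ 0 at y ∈ {0}; g ≡ 0 at y ∈ ∅; common: ∅.
Collecting: common zeros = {(2, 0)}, so the count is 1.
Comparison with the Bézout bound: 1 ≤ 1 = deg(f)·deg(g), as expected for curves with no common component (the bound is attained).


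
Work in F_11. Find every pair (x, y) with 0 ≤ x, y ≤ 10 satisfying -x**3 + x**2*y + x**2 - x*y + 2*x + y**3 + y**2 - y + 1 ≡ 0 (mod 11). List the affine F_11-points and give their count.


Affine F_11-points: {(0, 2), (0, 4), (2, 10), (3, 0), (3, 2), (3, 8), (6, 3), (8, 1), (10, 10)}; count = 9.

For each of the 121 pairs (x, y) ∈ F_11², evaluate f(x, y) mod 11. Record the zeros.
  x = 0: [0↦1, 1↦2, 2↦0, 3↦1, 4↦0, 5↦3, 6↦5, 7↦1, 8↦8, 9↦10, 10↦2]  zeros at y ∈ {2, 4}
  x = 1: [0↦3, 1↦4, 2↦2, 3↦3, 4↦2, 5↦5, 6↦7, 7↦3, 8↦10, 9↦1, 10↦4]  zeros at y ∈ ∅
  x = 2: [0↦1, 1↦4, 2↦4, 3↦7, 4↦8, 5↦2, 6↦6, 7↦4, 8↦2, 9↦6, 10↦0]  zeros at y ∈ {10}
  x = 3: [0↦0, 1↦7, 2↦0, 3↦7, 4↦1, 5↦10, 6↦7, 7↦9, 8↦0, 9↦8, 10↦6]  zeros at y ∈ {0, 2, 8}
  x = 4: [0↦5, 1↦7, 2↦6, 3↦8, 4↦8, 5↦1, 6↦4, 7↦1, 8↦9, 9↦1, 10↦5]  zeros at y ∈ ∅
  x = 5: [0↦10, 1↦9, 2↦5, 3↦4, 4↦1, 5↦2, 6↦2, 7↦7, 8↦1, 9↦1, 10↦2]  zeros at y ∈ ∅
  x = 6: [0↦9, 1↦7, 2↦2, 3↦0, 4↦7, 5↦7, 6↦6, 7↦10, 8↦3, 9↦2, 10↦2]  zeros at y ∈ {3}
  x = 7: [0↦7, 1↦6, 2↦2, 3↦1, 4↦9, 5↦10, 6↦10, 7↦4, 8↦9, 9↦9, 10↦10]  zeros at y ∈ ∅
  x = 8: [0↦9, 1↦0, 2↦10, 3↦1, 4↦1, 5↦5, 6↦8, 7↦5, 8↦2, 9↦5, 10↦9]  zeros at y ∈ {1}
  x = 9: [0↦9, 1↦5, 2↦9, 3↦5, 4↦10, 5↦8, 6↦5, 7↦7, 8↦9, 9↦6, 10↦4]  zeros at y ∈ ∅
  x = 10: [0↦1, 1↦4, 2↦4, 3↦7, 4↦8, 5↦2, 6↦6, 7↦4, 8↦2, 9↦6, 10↦0]  zeros at y ∈ {10}
Collecting zeros: affine points = {(0, 2), (0, 4), (2, 10), (3, 0), (3, 2), (3, 8), (6, 3), (8, 1), (10, 10)}.
Total count |C(F_11)_aff| = 9.


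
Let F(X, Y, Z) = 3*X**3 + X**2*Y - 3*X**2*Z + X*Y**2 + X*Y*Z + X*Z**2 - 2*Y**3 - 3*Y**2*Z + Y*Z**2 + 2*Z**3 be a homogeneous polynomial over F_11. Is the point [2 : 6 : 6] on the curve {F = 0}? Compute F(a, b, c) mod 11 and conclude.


F(2,6,6) ≡ 2 (mod 11); P is NOT on the curve.

Evaluate F(2, 6, 6) term-by-term (mod 11).
  3*X**3 ↦ 3·8·1·1 = 24
  X**2*Y ↦ 1·4·6·1 = 24
  -3*X**2*Z ↦ -3·4·1·6 = -72
  X*Y**2 ↦ 1·2·36·1 = 72
  X*Y*Z ↦ 1·2·6·6 = 72
  X*Z**2 ↦ 1·2·1·36 = 72
  -2*Y**3 ↦ -2·1·216·1 = -432
  -3*Y**2*Z ↦ -3·1·36·6 = -648
  Y*Z**2 ↦ 1·1·6·36 = 216
  2*Z**3 ↦ 2·1·1·216 = 432
Sum: F(2, 6, 6) = (24) + (24) + (-72) + (72) + (72) + (72) + (-432) + (-648) + (216) + (432) = -240.
Reducing mod 11: -240 ≡ 2 (mod 11).
Since F(a, b, c) ≡ 2 ≠ 0 (mod 11), P does NOT lie on the curve.


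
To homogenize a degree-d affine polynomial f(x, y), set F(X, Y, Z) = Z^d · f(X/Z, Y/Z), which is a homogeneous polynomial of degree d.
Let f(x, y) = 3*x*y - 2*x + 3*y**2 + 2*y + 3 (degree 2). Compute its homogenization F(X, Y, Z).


F(X, Y, Z) = 3*X*Y - 2*X*Z + 3*Y**2 + 2*Y*Z + 3*Z**2

deg(f) = 2.
Substitute x = X/Z, y = Y/Z into f, then multiply by Z^2.
  monomial 3·x^1·y^1 ↦ 3·X^1·Y^1·Z^0.
  monomial -2·x^1·y^0 ↦ -2·X^1·Y^0·Z^1.
  monomial 3·x^0·y^2 ↦ 3·X^0·Y^2·Z^0.
  monomial 2·x^0·y^1 ↦ 2·X^0·Y^1·Z^1.
  monomial 3·x^0·y^0 ↦ 3·X^0·Y^0·Z^2.
Collecting: F(X, Y, Z) = 3*X*Y - 2*X*Z + 3*Y**2 + 2*Y*Z + 3*Z**2.


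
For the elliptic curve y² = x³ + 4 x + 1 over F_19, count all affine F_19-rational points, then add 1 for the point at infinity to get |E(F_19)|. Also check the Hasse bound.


Affine points = {(0, 1), (0, 18), (1, 5), (1, 14), (2, 6), (2, 13), (4, 9), (4, 10), (7, 7), (7, 12), (9, 5), (9, 14), (15, 4), (15, 15), (16, 0), (17, 2), (17, 17)}; affine count = 17; |E(F_19)| = 18.

Discriminant check: Δ ∝ 4a³ + 27b² = 4·4³ + 27·1² = 4·64 + 27·1 ≡ 17 (mod 19). Nonzero ⇒ E is nonsingular.
For each x ∈ F_19, compute rhs = x³ + 4·x + 1 mod 19, then count y ∈ F_19 with y² ≡ rhs.
  x = 0: rhs = 1, matching y values: 1, 18 (2 points).
  x = 1: rhs = 6, matching y values: 5, 14 (2 points).
  x = 2: rhs = 17, matching y values: 6, 13 (2 points).
  x = 3: rhs = 2, matching y values: none (0 points).
  x = 4: rhs = 5, matching y values: 9, 10 (2 points).
  x = 5: rhs = 13, matching y values: none (0 points).
  x = 6: rhs = 13, matching y values: none (0 points).
  x = 7: rhs = 11, matching y values: 7, 12 (2 points).
  x = 8: rhs = 13, matching y values: none (0 points).
  x = 9: rhs = 6, matching y values: 5, 14 (2 points).
  x = 10: rhs = 15, matching y values: none (0 points).
  x = 11: rhs = 8, matching y values: none (0 points).
  x = 12: rhs = 10, matching y values: none (0 points).
  x = 13: rhs = 8, matching y values: none (0 points).
  x = 14: rhs = 8, matching y values: none (0 points).
  x = 15: rhs = 16, matching y values: 4, 15 (2 points).
  x = 16: rhs = 0, matching y values: 0 (1 points).
  x = 17: rhs = 4, matching y values: 2, 17 (2 points).
  x = 18: rhs = 15, matching y values: none (0 points).
Total affine count: 17.
Full point count |E(F_19)| = 17 + 1 = 18.
Hasse bound: |18 − (19+1)| = |-2| = 2 ≤ 2√19 ≈ 8.7178 ✓.


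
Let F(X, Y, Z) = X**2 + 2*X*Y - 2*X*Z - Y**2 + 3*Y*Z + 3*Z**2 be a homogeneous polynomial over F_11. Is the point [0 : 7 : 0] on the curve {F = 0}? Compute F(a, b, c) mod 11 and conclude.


F(0,7,0) ≡ 6 (mod 11); P is NOT on the curve.

Evaluate F(0, 7, 0) term-by-term (mod 11).
  X**2 ↦ 1·0·1·1 = 0
  2*X*Y ↦ 2·0·7·1 = 0
  -2*X*Z ↦ -2·0·1·0 = 0
  -Y**2 ↦ -1·1·49·1 = -49
  3*Y*Z ↦ 3·1·7·0 = 0
  3*Z**2 ↦ 3·1·1·0 = 0
Sum: F(0, 7, 0) = (0) + (0) + (0) + (-49) + (0) + (0) = -49.
Reducing mod 11: -49 ≡ 6 (mod 11).
Since F(a, b, c) ≡ 6 ≠ 0 (mod 11), P does NOT lie on the curve.


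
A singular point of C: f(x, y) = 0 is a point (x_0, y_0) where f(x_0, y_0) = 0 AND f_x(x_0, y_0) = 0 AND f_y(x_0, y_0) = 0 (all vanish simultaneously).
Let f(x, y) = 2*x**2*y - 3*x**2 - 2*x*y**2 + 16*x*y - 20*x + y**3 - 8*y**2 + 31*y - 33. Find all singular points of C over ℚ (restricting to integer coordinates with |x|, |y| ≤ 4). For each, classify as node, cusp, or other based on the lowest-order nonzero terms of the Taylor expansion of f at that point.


Singular points: {(-3, 1)}; classification: node.

Compute partial derivatives:
  f_x = 4*x*y - 6*x - 2*y**2 + 16*y - 20.
  f_y = 2*x**2 - 4*x*y + 16*x + 3*y**2 - 16*y + 31.
Scan x_0 ∈ {−4, ..., 4}. For each x_0, f_y(x_0, y) is a polynomial in y; find its integer roots y ∈ {−4, ..., 4}, then test f_x and f at those candidates.
  x = -4: f_y(-4, y) = 3*y**2 - 1; no integer root y with |y| ≤ 4.
  x = -3: f_y(-3, y) = 3*y**2 - 4*y + 1; vanishes at y ∈ {1}. (-3, 1): f_x = 0, f = 0 — SINGULAR.
  x = -2: f_y(-2, y) = 3*y**2 - 8*y + 7; no integer root y with |y| ≤ 4.
  x = -1: f_y(-1, y) = 3*y**2 - 12*y + 17; no integer root y with |y| ≤ 4.
  x = 0: f_y(0, y) = 3*y**2 - 16*y + 31; no integer root y with |y| ≤ 4.
  x = 1: f_y(1, y) = 3*y**2 - 20*y + 49; no integer root y with |y| ≤ 4.
  x = 2: f_y(2, y) = 3*y**2 - 24*y + 71; no integer root y with |y| ≤ 4.
  x = 3: f_y(3, y) = 3*y**2 - 28*y + 97; no integer root y with |y| ≤ 4.
  x = 4: f_y(4, y) = 3*y**2 - 32*y + 127; no integer root y with |y| ≤ 4.
Only singular point on the grid: (-3, 1).
Classify: substitute x = -3 + u, y = 1 + v and expand: f = 2*u**2*v - u**2 - 2*u*v**2 + v**3 + v**2.
No constant or linear terms (consistent with a singular point). Quadratic part: -u**2 + v**2. Cubic part: 2*u**2*v - 2*u*v**2 + v**3.
The quadratic part v**2 - u**2 = (v − u)(v + u) splits into two distinct linear factors, so there are two distinct tangent lines y − 1 = ±(x − -3) — this is a node (ordinary double point).
Classification: node.


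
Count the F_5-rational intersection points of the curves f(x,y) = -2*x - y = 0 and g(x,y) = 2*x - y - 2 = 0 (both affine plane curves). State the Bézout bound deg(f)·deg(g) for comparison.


Common zeros: {(3, 4)}; count = 1; Bézout bound = 1.

deg(f) = 1, deg(g) = 1, so Bézout bound = 1.
Scan x ∈ F_5. For each x, list the y ∈ F_5 with f(x, y) ≡ 0 and those with g(x, y) ≡ 0 (mod 5); the common zeros in that column are the intersection.
  x = 0: f ≡ 0 at y ∈ {0}; g ≡ 0 at y ∈ {3}; common: ∅.
  x = 1: f ≡ 0 at y ∈ {3}; g ≡ 0 at y ∈ {0}; common: ∅.
  x = 2: f ≡ 0 at y ∈ {1}; g ≡ 0 at y ∈ {2}; common: ∅.
  x = 3: f ≡ 0 at y ∈ {4}; g ≡ 0 at y ∈ {4}; common: {4}.
  x = 4: f ≡ 0 at y ∈ {2}; g ≡ 0 at y ∈ {1}; common: ∅.
Collecting: common zeros = {(3, 4)}, so the count is 1.
Comparison with the Bézout bound: 1 ≤ 1 = deg(f)·deg(g), as expected for curves with no common component (the bound is attained).


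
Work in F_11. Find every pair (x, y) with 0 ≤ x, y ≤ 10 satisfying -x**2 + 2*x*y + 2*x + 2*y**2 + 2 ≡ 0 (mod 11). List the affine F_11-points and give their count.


Affine F_11-points: {(2, 10), (3, 4), (6, 0), (6, 5), (7, 0), (7, 4), (9, 3), (9, 10), (10, 3), (10, 9)}; count = 10.

For each of the 121 pairs (x, y) ∈ F_11², evaluate f(x, y) mod 11. Record the zeros.
  x = 0: [0↦2, 1↦4, 2↦10, 3↦9, 4↦1, 5↦8, 6↦8, 7↦1, 8↦9, 9↦10, 10↦4]  zeros at y ∈ ∅
  x = 1: [0↦3, 1↦7, 2↦4, 3↦5, 4↦10, 5↦8, 6↦10, 7↦5, 8↦4, 9↦7, 10↦3]  zeros at y ∈ ∅
  x = 2: [0↦2, 1↦8, 2↦7, 3↦10, 4↦6, 5↦6, 6↦10, 7↦7, 8↦8, 9↦2, 10↦0]  zeros at y ∈ {10}
  x = 3: [0↦10, 1↦7, 2↦8, 3↦2, 4↦0, 5↦2, 6↦8, 7↦7, 8↦10, 9↦6, 10↦6]  zeros at y ∈ {4}
  x = 4: [0↦5, 1↦4, 2↦7, 3↦3, 4↦3, 5↦7, 6↦4, 7↦5, 8↦10, 9↦8, 10↦10]  zeros at y ∈ ∅
  x = 5: [0↦9, 1↦10, 2↦4, 3↦2, 4↦4, 5↦10, 6↦9, 7↦1, 8↦8, 9↦8, 10↦1]  zeros at y ∈ ∅
  x = 6: [0↦0, 1↦3, 2↦10, 3↦10, 4↦3, 5↦0, 6↦1, 7↦6, 8↦4, 9↦6, 10↦1]  zeros at y ∈ {0, 5}
  x = 7: [0↦0, 1↦5, 2↦3, 3↦5, 4↦0, 5↦10, 6↦2, 7↦9, 8↦9, 9↦2, 10↦10]  zeros at y ∈ {0, 4}
  x = 8: [0↦9, 1↦5, 2↦5, 3↦9, 4↦6, 5↦7, 6↦1, 7↦10, 8↦1, 9↦7, 10↦6]  zeros at y ∈ ∅
  x = 9: [0↦5, 1↦3, 2↦5, 3↦0, 4↦10, 5↦2, 6↦9, 7↦9, 8↦2, 9↦10, 10↦0]  zeros at y ∈ {3, 10}
  x = 10: [0↦10, 1↦10, 2↦3, 3↦0, 4↦1, 5↦6, 6↦4, 7↦6, 8↦1, 9↦0, 10↦3]  zeros at y ∈ {3, 9}
Collecting zeros: affine points = {(2, 10), (3, 4), (6, 0), (6, 5), (7, 0), (7, 4), (9, 3), (9, 10), (10, 3), (10, 9)}.
Total count |C(F_11)_aff| = 10.
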